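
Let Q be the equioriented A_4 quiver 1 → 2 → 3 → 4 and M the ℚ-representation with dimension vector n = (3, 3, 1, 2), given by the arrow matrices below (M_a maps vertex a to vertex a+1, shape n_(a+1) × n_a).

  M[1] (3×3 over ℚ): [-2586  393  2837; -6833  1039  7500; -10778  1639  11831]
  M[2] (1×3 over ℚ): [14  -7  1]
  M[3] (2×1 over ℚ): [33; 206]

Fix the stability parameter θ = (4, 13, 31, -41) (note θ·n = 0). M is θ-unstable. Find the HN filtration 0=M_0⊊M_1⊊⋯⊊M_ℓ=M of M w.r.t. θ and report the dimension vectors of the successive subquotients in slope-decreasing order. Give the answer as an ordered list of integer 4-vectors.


Interval decomposition of M: I[1,1], I[1,2], I[1,4], I[2,2], I[4,4].
HN type (ℓ=4): μ^(1)=13; μ^(2)=4; μ^(3)=7/4; μ^(4)=-41

((0, 2, 0, 0); (2, 0, 0, 0); (1, 1, 1, 1); (0, 0, 0, 1))


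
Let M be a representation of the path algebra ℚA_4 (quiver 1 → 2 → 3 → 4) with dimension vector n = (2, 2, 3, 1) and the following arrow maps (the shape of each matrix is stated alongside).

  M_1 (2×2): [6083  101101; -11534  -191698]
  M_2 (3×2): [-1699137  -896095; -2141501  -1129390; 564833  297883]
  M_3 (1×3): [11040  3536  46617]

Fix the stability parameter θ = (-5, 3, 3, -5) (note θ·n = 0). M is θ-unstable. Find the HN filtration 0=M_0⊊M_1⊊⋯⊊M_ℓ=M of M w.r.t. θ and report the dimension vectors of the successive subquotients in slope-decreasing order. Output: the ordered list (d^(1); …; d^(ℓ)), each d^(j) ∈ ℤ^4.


Via rank(M_{q-1}∘⋯∘M_p): M ≅ I[1,1], I[1,4], I[2,3], I[3,3].
μ_θ-semistable layers: μ^(1)=3; μ^(2)=1/3; μ^(3)=-5

((0, 1, 2, 0); (0, 1, 1, 1); (2, 0, 0, 0))


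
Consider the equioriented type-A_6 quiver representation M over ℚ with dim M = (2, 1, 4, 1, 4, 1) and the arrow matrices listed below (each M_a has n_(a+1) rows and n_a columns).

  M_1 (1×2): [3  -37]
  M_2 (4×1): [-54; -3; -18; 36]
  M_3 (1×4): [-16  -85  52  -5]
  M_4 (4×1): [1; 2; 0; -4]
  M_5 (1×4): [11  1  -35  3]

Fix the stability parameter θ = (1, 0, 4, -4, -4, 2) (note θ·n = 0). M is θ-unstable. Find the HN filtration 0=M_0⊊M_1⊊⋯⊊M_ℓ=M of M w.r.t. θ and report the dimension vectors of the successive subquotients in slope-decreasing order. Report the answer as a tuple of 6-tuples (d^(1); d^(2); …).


Interval decomposition of M: I[1,1], I[1,6], I[3,3]^3, I[5,5]^3.
HN type (ℓ=5): μ^(1)=4; μ^(2)=2; μ^(3)=1; μ^(4)=-3/5; μ^(5)=-4

((0, 0, 3, 0, 0, 0); (0, 0, 0, 0, 0, 1); (1, 0, 0, 0, 0, 0); (1, 1, 1, 1, 1, 0); (0, 0, 0, 0, 3, 0))


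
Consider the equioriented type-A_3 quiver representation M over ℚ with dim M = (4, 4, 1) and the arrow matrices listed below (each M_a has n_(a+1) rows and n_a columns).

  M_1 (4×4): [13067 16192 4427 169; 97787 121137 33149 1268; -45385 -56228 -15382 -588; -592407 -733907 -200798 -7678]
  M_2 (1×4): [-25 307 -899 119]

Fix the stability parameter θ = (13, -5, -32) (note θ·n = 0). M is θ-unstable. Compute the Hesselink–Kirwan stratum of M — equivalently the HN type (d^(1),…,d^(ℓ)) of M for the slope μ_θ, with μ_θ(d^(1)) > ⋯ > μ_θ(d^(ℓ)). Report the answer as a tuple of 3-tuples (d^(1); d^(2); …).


Via rank(M_{q-1}∘⋯∘M_p): M ≅ I[1,2]^3, I[1,3].
μ_θ-semistable layers: μ^(1)=4; μ^(2)=-8

((3, 3, 0); (1, 1, 1))


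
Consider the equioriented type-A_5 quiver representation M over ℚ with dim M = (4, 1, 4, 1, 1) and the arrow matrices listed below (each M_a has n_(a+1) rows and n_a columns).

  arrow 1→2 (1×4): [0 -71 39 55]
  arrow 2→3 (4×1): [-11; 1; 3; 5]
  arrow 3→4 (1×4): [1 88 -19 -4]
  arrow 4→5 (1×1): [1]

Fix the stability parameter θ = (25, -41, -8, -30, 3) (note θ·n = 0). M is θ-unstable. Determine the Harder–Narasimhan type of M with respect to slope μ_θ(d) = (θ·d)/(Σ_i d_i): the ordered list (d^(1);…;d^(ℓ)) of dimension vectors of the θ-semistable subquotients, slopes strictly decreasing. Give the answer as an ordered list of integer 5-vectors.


Interval decomposition of M: I[1,1]^3, I[1,3], I[3,3]^2, I[3,5].
HN type (ℓ=4): μ^(1)=25; μ^(2)=3; μ^(3)=-8; μ^(4)=-19

((3, 0, 0, 0, 0); (0, 0, 0, 0, 1); (1, 1, 3, 0, 0); (0, 0, 1, 1, 0))


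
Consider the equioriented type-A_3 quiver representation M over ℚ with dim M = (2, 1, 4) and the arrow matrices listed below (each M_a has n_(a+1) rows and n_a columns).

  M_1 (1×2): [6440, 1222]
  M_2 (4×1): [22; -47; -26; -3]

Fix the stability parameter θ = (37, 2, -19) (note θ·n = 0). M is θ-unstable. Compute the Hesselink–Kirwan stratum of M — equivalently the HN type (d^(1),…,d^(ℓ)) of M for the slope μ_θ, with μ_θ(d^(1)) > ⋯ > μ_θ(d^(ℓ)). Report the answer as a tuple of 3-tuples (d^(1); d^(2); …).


Interval decomposition of M: I[1,1], I[1,3], I[3,3]^3.
HN type (ℓ=3): μ^(1)=37; μ^(2)=20/3; μ^(3)=-19

((1, 0, 0); (1, 1, 1); (0, 0, 3))


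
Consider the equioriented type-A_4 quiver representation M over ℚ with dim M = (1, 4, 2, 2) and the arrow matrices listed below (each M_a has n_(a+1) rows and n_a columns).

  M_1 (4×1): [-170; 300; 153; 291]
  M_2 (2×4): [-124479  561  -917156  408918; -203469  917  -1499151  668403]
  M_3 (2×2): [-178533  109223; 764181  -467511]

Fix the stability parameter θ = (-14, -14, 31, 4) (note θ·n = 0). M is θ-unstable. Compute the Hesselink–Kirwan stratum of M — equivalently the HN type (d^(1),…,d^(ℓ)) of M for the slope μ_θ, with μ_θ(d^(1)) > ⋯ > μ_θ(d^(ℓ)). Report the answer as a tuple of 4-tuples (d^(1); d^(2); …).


Via rank(M_{q-1}∘⋯∘M_p): M ≅ I[1,2], I[2,2], I[2,3], I[2,4], I[4,4].
μ_θ-semistable layers: μ^(1)=31; μ^(2)=35/2; μ^(3)=4; μ^(4)=-14

((0, 0, 1, 0); (0, 0, 1, 1); (0, 0, 0, 1); (1, 4, 0, 0))


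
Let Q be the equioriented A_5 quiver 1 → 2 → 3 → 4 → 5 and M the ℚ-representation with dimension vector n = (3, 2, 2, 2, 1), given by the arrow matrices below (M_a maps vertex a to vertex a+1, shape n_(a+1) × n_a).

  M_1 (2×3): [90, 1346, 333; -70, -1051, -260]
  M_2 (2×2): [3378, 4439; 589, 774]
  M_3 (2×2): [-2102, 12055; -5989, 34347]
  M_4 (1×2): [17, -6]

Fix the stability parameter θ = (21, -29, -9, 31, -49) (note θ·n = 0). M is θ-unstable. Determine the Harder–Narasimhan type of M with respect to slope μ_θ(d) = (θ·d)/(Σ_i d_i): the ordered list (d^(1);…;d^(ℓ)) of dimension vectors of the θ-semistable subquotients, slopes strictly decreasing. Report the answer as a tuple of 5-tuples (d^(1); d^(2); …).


Barcode: M ≅ I[1,1], I[1,4], I[1,5]. HN layers by μ_θ (4 steps, strictly decreasing):
  μ^(1)=31; μ^(2)=21; μ^(3)=-17/3; μ^(4)=-7

((0, 0, 0, 1, 0); (1, 0, 0, 0, 0); (1, 1, 1, 0, 0); (1, 1, 1, 1, 1))


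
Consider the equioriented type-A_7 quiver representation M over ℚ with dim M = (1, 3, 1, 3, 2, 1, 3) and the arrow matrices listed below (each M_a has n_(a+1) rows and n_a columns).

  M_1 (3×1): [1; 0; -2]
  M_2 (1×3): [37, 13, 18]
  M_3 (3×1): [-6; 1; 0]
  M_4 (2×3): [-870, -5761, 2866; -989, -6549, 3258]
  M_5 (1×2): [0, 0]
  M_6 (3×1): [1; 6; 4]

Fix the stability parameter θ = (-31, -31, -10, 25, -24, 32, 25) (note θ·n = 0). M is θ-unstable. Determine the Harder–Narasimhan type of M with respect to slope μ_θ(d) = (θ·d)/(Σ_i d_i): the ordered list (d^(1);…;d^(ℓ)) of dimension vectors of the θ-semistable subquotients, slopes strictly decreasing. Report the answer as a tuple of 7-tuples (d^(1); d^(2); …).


Interval decomposition of M: I[1,5], I[2,2]^2, I[4,4], I[4,5], I[6,7], I[7,7]^2.
HN type (ℓ=5): μ^(1)=57/2; μ^(2)=25; μ^(3)=1/2; μ^(4)=-10; μ^(5)=-31

((0, 0, 0, 0, 0, 1, 1); (0, 0, 0, 1, 0, 0, 2); (0, 0, 0, 2, 2, 0, 0); (0, 0, 1, 0, 0, 0, 0); (1, 3, 0, 0, 0, 0, 0))


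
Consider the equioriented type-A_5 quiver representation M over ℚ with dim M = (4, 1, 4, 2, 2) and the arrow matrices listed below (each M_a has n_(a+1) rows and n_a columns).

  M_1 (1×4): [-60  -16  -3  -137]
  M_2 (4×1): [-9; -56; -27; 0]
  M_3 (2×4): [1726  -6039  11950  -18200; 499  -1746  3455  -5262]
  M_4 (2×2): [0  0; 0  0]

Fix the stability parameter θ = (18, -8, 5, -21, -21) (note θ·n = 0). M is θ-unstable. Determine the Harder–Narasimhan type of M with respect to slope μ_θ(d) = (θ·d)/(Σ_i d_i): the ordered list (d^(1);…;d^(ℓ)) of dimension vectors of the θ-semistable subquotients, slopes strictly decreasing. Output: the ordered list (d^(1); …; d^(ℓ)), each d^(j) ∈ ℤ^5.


Barcode: M ≅ I[1,1]^3, I[1,3], I[3,3], I[3,4]^2, I[5,5]^2. HN layers by μ_θ (4 steps, strictly decreasing):
  μ^(1)=18; μ^(2)=5; μ^(3)=-8; μ^(4)=-21

((3, 0, 0, 0, 0); (1, 1, 2, 0, 0); (0, 0, 2, 2, 0); (0, 0, 0, 0, 2))


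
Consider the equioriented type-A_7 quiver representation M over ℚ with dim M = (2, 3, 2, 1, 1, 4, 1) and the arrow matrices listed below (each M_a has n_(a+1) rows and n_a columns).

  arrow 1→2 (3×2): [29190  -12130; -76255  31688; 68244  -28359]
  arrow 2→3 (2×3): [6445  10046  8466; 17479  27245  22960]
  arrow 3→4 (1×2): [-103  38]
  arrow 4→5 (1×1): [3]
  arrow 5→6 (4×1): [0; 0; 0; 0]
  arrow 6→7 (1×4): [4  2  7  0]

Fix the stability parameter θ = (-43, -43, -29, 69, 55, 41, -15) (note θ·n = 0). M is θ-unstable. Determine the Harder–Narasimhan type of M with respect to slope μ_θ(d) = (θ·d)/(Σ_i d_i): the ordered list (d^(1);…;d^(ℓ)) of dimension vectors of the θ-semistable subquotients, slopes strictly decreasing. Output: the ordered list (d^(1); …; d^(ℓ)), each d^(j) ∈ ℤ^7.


Via rank(M_{q-1}∘⋯∘M_p): M ≅ I[1,2], I[1,5], I[2,3], I[6,6]^3, I[6,7].
μ_θ-semistable layers: μ^(1)=62; μ^(2)=41; μ^(3)=13; μ^(4)=-29; μ^(5)=-43

((0, 0, 0, 1, 1, 0, 0); (0, 0, 0, 0, 0, 3, 0); (0, 0, 0, 0, 0, 1, 1); (0, 0, 2, 0, 0, 0, 0); (2, 3, 0, 0, 0, 0, 0))


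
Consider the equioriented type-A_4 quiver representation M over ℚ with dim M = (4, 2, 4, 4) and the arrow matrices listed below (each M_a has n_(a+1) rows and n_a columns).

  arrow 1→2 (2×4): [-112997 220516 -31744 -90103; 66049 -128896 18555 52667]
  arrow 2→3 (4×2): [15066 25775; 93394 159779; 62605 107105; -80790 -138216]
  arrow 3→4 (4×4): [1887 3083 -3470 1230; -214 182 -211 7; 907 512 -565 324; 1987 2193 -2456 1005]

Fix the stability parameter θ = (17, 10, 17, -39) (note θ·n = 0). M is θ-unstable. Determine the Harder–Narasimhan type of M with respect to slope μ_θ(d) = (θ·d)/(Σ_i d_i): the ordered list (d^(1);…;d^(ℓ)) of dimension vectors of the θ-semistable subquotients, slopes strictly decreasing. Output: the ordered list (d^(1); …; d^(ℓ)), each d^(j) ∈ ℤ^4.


Interval decomposition of M: I[1,1]^2, I[1,4]^2, I[3,4]^2.
HN type (ℓ=3): μ^(1)=17; μ^(2)=5/4; μ^(3)=-11

((2, 0, 0, 0); (2, 2, 2, 2); (0, 0, 2, 2))


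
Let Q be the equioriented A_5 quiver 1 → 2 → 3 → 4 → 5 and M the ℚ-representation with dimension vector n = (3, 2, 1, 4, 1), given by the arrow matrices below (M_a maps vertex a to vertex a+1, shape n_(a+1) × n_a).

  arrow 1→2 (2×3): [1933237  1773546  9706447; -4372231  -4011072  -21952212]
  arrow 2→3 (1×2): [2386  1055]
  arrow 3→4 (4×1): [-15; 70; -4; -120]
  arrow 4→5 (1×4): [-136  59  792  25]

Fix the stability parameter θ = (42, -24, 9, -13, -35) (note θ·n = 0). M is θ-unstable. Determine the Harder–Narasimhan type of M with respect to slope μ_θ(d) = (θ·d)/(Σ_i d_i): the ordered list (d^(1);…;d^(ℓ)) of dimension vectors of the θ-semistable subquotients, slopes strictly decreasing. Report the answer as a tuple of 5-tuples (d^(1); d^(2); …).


Barcode: M ≅ I[1,1], I[1,2], I[1,5], I[4,4]^3. HN layers by μ_θ (4 steps, strictly decreasing):
  μ^(1)=42; μ^(2)=9; μ^(3)=-21/5; μ^(4)=-13

((1, 0, 0, 0, 0); (1, 1, 0, 0, 0); (1, 1, 1, 1, 1); (0, 0, 0, 3, 0))


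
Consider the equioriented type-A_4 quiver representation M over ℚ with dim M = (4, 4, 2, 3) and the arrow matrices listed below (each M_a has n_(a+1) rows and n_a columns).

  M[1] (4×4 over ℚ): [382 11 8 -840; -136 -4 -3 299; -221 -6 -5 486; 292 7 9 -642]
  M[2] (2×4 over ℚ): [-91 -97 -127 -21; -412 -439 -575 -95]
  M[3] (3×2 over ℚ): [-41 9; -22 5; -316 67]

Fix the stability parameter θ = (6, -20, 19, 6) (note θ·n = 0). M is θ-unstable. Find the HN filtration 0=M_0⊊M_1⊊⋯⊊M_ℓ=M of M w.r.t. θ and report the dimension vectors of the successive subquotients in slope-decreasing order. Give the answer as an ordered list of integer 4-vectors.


Via rank(M_{q-1}∘⋯∘M_p): M ≅ I[1,2]^2, I[1,4]^2, I[4,4].
μ_θ-semistable layers: μ^(1)=25/2; μ^(2)=6; μ^(3)=-7

((0, 0, 2, 2); (0, 0, 0, 1); (4, 4, 0, 0))


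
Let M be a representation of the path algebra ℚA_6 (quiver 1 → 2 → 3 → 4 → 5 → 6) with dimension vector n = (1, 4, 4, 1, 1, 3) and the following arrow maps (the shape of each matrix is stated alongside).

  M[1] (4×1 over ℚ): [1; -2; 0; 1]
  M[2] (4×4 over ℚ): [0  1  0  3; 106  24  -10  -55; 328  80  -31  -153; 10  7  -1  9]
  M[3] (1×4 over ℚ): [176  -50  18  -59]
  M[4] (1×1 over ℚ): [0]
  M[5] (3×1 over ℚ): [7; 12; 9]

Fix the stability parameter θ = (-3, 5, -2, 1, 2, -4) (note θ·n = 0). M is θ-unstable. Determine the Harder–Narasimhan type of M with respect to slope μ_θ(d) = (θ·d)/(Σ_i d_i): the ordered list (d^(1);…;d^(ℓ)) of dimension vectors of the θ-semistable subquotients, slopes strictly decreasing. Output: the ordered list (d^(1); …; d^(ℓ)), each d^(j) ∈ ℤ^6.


Barcode: M ≅ I[1,4], I[2,2], I[2,3]^2, I[3,3], I[5,6], I[6,6]^2. HN layers by μ_θ (7 steps, strictly decreasing):
  μ^(1)=5; μ^(2)=3/2; μ^(3)=4/3; μ^(4)=-1; μ^(5)=-2; μ^(6)=-3; μ^(7)=-4

((0, 1, 0, 0, 0, 0); (0, 2, 2, 0, 0, 0); (0, 1, 1, 1, 0, 0); (0, 0, 0, 0, 1, 1); (0, 0, 1, 0, 0, 0); (1, 0, 0, 0, 0, 0); (0, 0, 0, 0, 0, 2))


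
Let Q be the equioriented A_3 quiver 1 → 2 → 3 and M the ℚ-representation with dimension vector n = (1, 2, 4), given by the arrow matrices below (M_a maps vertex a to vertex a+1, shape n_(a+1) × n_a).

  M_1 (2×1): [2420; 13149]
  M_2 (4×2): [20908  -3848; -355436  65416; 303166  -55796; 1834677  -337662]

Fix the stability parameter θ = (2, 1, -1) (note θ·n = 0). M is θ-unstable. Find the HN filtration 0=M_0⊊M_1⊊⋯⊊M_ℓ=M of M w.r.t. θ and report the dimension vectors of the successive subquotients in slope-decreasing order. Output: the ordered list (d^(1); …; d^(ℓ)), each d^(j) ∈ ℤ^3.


Interval decomposition of M: I[1,3], I[2,2], I[3,3]^3.
HN type (ℓ=3): μ^(1)=1; μ^(2)=2/3; μ^(3)=-1

((0, 1, 0); (1, 1, 1); (0, 0, 3))


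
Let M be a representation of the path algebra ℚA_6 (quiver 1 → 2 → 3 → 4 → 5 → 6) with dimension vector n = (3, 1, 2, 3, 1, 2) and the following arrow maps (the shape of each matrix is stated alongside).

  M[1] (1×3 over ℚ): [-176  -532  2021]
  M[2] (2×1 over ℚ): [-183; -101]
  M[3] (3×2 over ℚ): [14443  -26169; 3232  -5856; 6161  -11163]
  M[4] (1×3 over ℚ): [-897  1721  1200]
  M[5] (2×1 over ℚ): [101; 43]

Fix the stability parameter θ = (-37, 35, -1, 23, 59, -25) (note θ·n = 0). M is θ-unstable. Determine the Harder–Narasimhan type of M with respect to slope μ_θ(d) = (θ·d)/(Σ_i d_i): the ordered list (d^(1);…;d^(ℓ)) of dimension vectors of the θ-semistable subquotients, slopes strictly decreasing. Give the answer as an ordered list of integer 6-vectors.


Barcode: M ≅ I[1,1]^2, I[1,3], I[3,6], I[4,4]^2, I[6,6]. HN layers by μ_θ (6 steps, strictly decreasing):
  μ^(1)=23; μ^(2)=19; μ^(3)=17; μ^(4)=-1; μ^(5)=-25; μ^(6)=-37

((0, 0, 0, 2, 0, 0); (0, 0, 0, 1, 1, 1); (0, 1, 1, 0, 0, 0); (0, 0, 1, 0, 0, 0); (0, 0, 0, 0, 0, 1); (3, 0, 0, 0, 0, 0))


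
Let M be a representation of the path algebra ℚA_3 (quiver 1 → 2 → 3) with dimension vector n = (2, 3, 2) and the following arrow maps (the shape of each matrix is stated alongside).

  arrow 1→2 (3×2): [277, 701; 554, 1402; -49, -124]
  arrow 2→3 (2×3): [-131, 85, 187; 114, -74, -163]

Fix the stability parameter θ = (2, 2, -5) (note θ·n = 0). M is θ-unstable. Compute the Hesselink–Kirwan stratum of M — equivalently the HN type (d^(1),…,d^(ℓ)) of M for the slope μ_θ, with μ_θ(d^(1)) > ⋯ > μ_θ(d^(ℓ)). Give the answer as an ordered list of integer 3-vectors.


Interval decomposition of M: I[1,3]^2, I[2,2].
HN type (ℓ=2): μ^(1)=2; μ^(2)=-1/3

((0, 1, 0); (2, 2, 2))


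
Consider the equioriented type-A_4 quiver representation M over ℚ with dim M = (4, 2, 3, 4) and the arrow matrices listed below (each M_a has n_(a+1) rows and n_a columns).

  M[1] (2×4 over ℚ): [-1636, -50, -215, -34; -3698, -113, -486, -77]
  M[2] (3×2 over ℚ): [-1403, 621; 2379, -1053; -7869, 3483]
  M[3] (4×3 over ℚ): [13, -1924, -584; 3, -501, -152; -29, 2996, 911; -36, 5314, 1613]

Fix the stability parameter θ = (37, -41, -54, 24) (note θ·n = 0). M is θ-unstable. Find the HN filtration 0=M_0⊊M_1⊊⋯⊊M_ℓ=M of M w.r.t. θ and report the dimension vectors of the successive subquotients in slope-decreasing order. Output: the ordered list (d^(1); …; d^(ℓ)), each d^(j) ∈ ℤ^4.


Via rank(M_{q-1}∘⋯∘M_p): M ≅ I[1,1]^2, I[1,2], I[1,4], I[3,4]^2, I[4,4].
μ_θ-semistable layers: μ^(1)=37; μ^(2)=24; μ^(3)=-2; μ^(4)=-58/3; μ^(5)=-54

((2, 0, 0, 0); (0, 0, 0, 4); (1, 1, 0, 0); (1, 1, 1, 0); (0, 0, 2, 0))


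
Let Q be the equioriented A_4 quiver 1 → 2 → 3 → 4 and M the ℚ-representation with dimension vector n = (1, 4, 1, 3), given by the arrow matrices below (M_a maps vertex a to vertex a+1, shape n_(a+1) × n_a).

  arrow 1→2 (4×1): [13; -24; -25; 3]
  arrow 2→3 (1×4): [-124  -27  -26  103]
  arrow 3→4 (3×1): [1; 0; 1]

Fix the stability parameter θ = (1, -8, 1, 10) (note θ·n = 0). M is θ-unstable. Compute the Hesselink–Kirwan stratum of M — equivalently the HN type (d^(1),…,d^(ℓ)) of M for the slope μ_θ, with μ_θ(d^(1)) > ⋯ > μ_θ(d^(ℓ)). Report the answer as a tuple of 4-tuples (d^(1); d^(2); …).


Interval decomposition of M: I[1,4], I[2,2]^3, I[4,4]^2.
HN type (ℓ=4): μ^(1)=10; μ^(2)=1; μ^(3)=-7/2; μ^(4)=-8

((0, 0, 0, 3); (0, 0, 1, 0); (1, 1, 0, 0); (0, 3, 0, 0))


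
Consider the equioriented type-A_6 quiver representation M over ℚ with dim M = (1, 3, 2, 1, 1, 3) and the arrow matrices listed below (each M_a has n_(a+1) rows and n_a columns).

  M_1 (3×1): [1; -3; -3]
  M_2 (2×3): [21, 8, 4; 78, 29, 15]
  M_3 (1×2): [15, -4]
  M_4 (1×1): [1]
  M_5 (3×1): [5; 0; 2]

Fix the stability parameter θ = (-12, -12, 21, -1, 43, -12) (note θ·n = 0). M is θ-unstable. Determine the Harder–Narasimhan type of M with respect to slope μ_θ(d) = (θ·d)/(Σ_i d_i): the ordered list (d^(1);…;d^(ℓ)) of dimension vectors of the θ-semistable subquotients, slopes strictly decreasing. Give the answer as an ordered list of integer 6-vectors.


Barcode: M ≅ I[1,6], I[2,2], I[2,3], I[6,6]^2. HN layers by μ_θ (4 steps, strictly decreasing):
  μ^(1)=21; μ^(2)=31/2; μ^(3)=10; μ^(4)=-12

((0, 0, 1, 0, 0, 0); (0, 0, 0, 0, 1, 1); (0, 0, 1, 1, 0, 0); (1, 3, 0, 0, 0, 2))


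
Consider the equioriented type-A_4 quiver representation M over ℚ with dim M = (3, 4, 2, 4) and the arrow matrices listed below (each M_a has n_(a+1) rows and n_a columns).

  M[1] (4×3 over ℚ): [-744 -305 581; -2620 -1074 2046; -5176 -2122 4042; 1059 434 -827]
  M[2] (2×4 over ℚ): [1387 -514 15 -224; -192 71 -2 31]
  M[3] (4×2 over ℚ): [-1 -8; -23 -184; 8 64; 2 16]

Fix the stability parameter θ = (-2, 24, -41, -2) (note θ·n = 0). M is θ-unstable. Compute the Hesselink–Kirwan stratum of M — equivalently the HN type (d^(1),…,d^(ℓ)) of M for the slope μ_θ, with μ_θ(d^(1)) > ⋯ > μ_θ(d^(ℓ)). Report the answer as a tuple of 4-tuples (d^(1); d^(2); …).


Barcode: M ≅ I[1,1], I[1,3], I[1,4], I[2,2]^2, I[4,4]^3. HN layers by μ_θ (3 steps, strictly decreasing):
  μ^(1)=24; μ^(2)=-2; μ^(3)=-19/3

((0, 2, 0, 0); (1, 0, 0, 4); (2, 2, 2, 0))


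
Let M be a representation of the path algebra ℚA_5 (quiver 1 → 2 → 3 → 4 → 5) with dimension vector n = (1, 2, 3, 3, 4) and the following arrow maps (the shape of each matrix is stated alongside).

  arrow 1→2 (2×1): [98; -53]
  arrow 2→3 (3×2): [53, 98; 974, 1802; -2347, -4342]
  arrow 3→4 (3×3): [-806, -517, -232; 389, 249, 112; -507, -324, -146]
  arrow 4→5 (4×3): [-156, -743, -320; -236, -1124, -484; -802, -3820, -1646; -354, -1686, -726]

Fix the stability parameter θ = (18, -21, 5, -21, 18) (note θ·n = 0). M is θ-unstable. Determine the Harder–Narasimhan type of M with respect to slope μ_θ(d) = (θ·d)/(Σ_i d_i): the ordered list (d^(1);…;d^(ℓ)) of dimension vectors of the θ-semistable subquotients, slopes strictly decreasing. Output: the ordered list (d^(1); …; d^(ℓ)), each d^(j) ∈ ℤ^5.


Barcode: M ≅ I[1,5], I[2,4], I[3,5], I[5,5]^2. HN layers by μ_θ (4 steps, strictly decreasing):
  μ^(1)=18; μ^(2)=-19/4; μ^(3)=-8; μ^(4)=-21

((0, 0, 0, 0, 4); (1, 1, 1, 1, 0); (0, 0, 2, 2, 0); (0, 1, 0, 0, 0))


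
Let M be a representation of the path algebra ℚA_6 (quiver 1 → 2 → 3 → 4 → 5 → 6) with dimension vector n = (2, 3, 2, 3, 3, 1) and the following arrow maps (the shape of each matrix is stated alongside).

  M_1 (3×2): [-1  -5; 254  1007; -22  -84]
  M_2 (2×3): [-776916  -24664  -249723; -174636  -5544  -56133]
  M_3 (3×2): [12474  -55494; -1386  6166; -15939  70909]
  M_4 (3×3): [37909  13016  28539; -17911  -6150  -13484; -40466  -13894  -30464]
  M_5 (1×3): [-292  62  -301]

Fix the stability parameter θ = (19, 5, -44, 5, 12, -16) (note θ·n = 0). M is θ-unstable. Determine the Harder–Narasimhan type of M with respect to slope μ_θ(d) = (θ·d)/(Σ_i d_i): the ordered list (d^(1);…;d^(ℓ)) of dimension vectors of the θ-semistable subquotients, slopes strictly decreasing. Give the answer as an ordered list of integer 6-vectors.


Interval decomposition of M: I[1,2], I[1,3], I[2,2], I[3,5], I[4,5], I[4,6].
HN type (ℓ=5): μ^(1)=12; μ^(2)=5; μ^(3)=1/3; μ^(4)=-20/3; μ^(5)=-44

((1, 1, 0, 0, 2, 0); (0, 1, 0, 2, 0, 0); (0, 0, 0, 1, 1, 1); (1, 1, 1, 0, 0, 0); (0, 0, 1, 0, 0, 0))


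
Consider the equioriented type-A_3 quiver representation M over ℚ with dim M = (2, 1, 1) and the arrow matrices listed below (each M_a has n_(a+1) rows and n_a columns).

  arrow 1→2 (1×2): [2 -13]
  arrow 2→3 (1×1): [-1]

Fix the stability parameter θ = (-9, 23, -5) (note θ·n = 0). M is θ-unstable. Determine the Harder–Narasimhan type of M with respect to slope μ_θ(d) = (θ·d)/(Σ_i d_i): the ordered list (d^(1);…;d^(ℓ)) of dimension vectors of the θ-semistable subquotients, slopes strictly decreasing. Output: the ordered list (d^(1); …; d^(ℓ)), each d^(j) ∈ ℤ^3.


Barcode: M ≅ I[1,1], I[1,3]. HN layers by μ_θ (2 steps, strictly decreasing):
  μ^(1)=9; μ^(2)=-9

((0, 1, 1); (2, 0, 0))


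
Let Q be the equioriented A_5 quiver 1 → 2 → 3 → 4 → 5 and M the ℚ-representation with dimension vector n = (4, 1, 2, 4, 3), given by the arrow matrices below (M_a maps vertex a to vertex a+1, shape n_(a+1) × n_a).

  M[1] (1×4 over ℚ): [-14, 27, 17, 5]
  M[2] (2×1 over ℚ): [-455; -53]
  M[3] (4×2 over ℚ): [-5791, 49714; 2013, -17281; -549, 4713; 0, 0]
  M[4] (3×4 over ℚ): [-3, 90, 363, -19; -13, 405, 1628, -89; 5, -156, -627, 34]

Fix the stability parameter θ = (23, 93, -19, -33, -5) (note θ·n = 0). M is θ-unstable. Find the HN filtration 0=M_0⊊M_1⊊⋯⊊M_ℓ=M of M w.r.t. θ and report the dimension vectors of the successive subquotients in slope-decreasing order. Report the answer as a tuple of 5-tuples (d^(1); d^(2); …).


Interval decomposition of M: I[1,1]^3, I[1,5], I[3,4], I[4,5]^2.
HN type (ℓ=5): μ^(1)=23; μ^(2)=59/5; μ^(3)=-5; μ^(4)=-26; μ^(5)=-33

((3, 0, 0, 0, 0); (1, 1, 1, 1, 1); (0, 0, 0, 0, 2); (0, 0, 1, 1, 0); (0, 0, 0, 2, 0))


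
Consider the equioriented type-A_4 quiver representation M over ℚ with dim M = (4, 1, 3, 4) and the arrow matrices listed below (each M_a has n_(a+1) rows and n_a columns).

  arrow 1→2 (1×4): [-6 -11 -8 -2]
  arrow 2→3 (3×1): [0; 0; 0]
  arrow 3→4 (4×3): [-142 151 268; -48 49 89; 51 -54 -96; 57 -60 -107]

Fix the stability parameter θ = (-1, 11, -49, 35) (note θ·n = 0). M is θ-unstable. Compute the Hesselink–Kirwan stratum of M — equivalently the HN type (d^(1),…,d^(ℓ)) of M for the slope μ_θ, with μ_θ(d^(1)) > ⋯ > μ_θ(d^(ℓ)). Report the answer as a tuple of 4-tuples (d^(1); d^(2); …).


Barcode: M ≅ I[1,1]^3, I[1,2], I[3,4]^3, I[4,4]. HN layers by μ_θ (4 steps, strictly decreasing):
  μ^(1)=35; μ^(2)=11; μ^(3)=-1; μ^(4)=-49

((0, 0, 0, 4); (0, 1, 0, 0); (4, 0, 0, 0); (0, 0, 3, 0))


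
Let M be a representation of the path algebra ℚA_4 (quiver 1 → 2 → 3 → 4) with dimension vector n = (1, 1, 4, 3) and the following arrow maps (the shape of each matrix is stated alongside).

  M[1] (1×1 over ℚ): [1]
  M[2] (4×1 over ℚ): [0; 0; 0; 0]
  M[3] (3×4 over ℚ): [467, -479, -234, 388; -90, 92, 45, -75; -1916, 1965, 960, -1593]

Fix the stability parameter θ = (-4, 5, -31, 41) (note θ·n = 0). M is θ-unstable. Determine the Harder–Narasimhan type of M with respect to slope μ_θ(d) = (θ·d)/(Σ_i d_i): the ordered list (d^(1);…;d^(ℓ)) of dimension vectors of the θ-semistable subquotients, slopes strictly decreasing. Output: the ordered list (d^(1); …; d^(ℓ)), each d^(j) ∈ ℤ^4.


Via rank(M_{q-1}∘⋯∘M_p): M ≅ I[1,2], I[3,3], I[3,4]^3.
μ_θ-semistable layers: μ^(1)=41; μ^(2)=5; μ^(3)=-4; μ^(4)=-31

((0, 0, 0, 3); (0, 1, 0, 0); (1, 0, 0, 0); (0, 0, 4, 0))


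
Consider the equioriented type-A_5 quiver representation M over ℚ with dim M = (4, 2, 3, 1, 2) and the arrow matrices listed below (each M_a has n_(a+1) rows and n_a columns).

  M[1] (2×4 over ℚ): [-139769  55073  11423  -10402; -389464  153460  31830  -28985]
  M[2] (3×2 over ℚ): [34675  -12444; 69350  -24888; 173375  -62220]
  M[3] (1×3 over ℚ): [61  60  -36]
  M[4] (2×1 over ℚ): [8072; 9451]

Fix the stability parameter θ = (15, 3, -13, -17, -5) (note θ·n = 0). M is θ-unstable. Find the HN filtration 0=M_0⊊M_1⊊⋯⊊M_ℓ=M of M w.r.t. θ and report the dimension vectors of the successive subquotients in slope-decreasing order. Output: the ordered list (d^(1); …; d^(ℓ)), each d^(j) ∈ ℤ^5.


Barcode: M ≅ I[1,1]^2, I[1,2], I[1,5], I[3,3]^2, I[5,5]. HN layers by μ_θ (5 steps, strictly decreasing):
  μ^(1)=15; μ^(2)=9; μ^(3)=-17/5; μ^(4)=-5; μ^(5)=-13

((2, 0, 0, 0, 0); (1, 1, 0, 0, 0); (1, 1, 1, 1, 1); (0, 0, 0, 0, 1); (0, 0, 2, 0, 0))


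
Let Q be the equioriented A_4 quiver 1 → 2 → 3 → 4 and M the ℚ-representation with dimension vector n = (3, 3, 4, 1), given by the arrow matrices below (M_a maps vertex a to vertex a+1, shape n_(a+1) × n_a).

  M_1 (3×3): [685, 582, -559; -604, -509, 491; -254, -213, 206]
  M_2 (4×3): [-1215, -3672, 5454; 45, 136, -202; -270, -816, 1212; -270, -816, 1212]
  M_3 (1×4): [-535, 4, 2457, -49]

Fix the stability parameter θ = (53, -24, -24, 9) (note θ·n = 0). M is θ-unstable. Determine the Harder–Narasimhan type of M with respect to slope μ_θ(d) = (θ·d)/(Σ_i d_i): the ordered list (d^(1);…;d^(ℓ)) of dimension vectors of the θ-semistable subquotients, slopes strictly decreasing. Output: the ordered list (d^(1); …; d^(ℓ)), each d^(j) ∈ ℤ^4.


Interval decomposition of M: I[1,2]^2, I[1,4], I[3,3]^3.
HN type (ℓ=4): μ^(1)=29/2; μ^(2)=9; μ^(3)=5/3; μ^(4)=-24

((2, 2, 0, 0); (0, 0, 0, 1); (1, 1, 1, 0); (0, 0, 3, 0))


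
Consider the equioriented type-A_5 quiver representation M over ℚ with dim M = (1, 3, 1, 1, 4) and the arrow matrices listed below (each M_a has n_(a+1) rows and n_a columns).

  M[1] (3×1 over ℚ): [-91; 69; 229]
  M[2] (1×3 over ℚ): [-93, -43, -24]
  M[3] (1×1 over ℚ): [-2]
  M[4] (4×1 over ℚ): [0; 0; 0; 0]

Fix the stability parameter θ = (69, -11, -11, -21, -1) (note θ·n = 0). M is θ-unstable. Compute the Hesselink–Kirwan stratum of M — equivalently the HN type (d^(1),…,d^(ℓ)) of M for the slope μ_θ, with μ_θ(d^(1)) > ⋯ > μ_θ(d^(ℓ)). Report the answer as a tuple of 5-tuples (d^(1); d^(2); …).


Interval decomposition of M: I[1,2], I[2,2], I[2,4], I[5,5]^4.
HN type (ℓ=4): μ^(1)=29; μ^(2)=-1; μ^(3)=-11; μ^(4)=-43/3

((1, 1, 0, 0, 0); (0, 0, 0, 0, 4); (0, 1, 0, 0, 0); (0, 1, 1, 1, 0))


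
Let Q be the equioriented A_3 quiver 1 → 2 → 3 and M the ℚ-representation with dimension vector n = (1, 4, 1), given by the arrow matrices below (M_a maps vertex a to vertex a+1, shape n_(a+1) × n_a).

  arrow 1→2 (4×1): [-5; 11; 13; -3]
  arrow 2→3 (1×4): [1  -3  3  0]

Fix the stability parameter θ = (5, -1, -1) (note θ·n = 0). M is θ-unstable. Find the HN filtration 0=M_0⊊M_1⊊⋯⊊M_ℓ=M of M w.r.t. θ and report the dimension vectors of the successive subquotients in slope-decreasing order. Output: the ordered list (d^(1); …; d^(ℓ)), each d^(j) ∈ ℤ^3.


Barcode: M ≅ I[1,3], I[2,2]^3. HN layers by μ_θ (2 steps, strictly decreasing):
  μ^(1)=1; μ^(2)=-1

((1, 1, 1); (0, 3, 0))


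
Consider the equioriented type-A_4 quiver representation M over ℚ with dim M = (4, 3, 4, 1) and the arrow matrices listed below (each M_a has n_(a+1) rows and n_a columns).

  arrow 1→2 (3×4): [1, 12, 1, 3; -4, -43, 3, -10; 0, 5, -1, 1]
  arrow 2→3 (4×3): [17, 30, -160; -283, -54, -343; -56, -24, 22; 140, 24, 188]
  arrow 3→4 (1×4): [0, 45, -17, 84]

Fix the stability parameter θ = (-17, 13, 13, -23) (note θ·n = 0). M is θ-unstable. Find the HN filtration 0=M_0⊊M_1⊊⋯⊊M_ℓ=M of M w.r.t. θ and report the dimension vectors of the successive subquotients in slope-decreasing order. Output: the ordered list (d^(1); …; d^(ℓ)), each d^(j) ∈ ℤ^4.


Via rank(M_{q-1}∘⋯∘M_p): M ≅ I[1,1], I[1,2], I[1,3], I[1,4], I[3,3]^2.
μ_θ-semistable layers: μ^(1)=13; μ^(2)=1; μ^(3)=-17

((0, 2, 3, 0); (0, 1, 1, 1); (4, 0, 0, 0))


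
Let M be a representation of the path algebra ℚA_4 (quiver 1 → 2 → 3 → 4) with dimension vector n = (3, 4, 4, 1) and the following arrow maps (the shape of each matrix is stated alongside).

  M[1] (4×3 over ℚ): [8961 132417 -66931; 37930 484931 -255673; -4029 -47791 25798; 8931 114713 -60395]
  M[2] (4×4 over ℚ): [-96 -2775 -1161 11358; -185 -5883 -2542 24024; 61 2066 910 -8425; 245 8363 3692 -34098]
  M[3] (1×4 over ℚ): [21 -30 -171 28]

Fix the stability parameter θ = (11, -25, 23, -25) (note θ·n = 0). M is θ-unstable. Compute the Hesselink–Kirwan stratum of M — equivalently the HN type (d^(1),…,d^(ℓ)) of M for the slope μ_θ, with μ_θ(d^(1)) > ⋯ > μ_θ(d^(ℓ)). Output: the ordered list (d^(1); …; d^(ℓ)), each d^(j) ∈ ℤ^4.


Via rank(M_{q-1}∘⋯∘M_p): M ≅ I[1,2], I[1,3], I[1,4], I[2,3], I[3,3].
μ_θ-semistable layers: μ^(1)=23; μ^(2)=-1; μ^(3)=-7; μ^(4)=-25

((0, 0, 3, 0); (0, 0, 1, 1); (3, 3, 0, 0); (0, 1, 0, 0))


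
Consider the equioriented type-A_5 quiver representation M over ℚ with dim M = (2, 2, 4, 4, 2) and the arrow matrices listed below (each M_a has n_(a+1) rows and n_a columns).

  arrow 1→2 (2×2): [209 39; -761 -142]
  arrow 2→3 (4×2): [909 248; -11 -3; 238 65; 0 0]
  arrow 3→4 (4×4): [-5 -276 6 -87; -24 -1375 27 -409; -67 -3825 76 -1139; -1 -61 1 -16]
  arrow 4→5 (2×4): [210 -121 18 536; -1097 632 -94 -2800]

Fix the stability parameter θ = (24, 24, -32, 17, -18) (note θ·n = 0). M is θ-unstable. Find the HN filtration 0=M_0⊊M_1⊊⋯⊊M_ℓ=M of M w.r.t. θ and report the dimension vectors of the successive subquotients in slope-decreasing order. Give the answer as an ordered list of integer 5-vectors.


Via rank(M_{q-1}∘⋯∘M_p): M ≅ I[1,5]^2, I[3,4]^2.
μ_θ-semistable layers: μ^(1)=17; μ^(2)=3; μ^(3)=-32

((0, 0, 0, 2, 0); (2, 2, 2, 2, 2); (0, 0, 2, 0, 0))


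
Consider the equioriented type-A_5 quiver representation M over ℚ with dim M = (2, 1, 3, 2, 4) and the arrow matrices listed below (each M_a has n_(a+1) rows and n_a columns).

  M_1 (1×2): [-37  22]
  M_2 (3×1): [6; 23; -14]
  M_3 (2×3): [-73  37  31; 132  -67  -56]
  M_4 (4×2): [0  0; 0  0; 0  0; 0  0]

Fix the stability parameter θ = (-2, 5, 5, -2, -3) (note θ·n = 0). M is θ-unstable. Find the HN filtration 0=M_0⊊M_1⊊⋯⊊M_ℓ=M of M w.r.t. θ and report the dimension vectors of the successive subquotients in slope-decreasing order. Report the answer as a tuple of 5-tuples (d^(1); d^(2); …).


Barcode: M ≅ I[1,1], I[1,4], I[3,3], I[3,4], I[5,5]^4. HN layers by μ_θ (5 steps, strictly decreasing):
  μ^(1)=5; μ^(2)=8/3; μ^(3)=3/2; μ^(4)=-2; μ^(5)=-3

((0, 0, 1, 0, 0); (0, 1, 1, 1, 0); (0, 0, 1, 1, 0); (2, 0, 0, 0, 0); (0, 0, 0, 0, 4))


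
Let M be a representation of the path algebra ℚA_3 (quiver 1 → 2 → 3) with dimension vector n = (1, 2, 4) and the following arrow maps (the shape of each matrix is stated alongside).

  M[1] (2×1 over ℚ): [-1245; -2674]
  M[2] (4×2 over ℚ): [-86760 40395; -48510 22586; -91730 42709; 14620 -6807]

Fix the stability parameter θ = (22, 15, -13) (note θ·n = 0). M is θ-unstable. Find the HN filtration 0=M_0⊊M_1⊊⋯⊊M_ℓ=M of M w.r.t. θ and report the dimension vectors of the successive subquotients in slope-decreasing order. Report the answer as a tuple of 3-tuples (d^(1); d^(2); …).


Interval decomposition of M: I[1,3], I[2,3], I[3,3]^2.
HN type (ℓ=3): μ^(1)=8; μ^(2)=1; μ^(3)=-13

((1, 1, 1); (0, 1, 1); (0, 0, 2))


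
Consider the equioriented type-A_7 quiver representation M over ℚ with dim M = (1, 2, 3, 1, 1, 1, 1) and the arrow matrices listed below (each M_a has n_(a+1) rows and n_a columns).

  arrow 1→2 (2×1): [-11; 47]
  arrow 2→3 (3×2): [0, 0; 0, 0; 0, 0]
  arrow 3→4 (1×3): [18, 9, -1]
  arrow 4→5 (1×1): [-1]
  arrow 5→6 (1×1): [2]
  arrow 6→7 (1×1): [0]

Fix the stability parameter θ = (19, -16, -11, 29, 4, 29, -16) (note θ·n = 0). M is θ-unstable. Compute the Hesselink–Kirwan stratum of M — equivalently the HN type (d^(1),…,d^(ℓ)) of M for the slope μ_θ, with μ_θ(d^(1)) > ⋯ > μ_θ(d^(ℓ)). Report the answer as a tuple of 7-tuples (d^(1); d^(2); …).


Barcode: M ≅ I[1,2], I[2,2], I[3,3]^2, I[3,6], I[7,7]. HN layers by μ_θ (5 steps, strictly decreasing):
  μ^(1)=29; μ^(2)=33/2; μ^(3)=3/2; μ^(4)=-11; μ^(5)=-16

((0, 0, 0, 0, 0, 1, 0); (0, 0, 0, 1, 1, 0, 0); (1, 1, 0, 0, 0, 0, 0); (0, 0, 3, 0, 0, 0, 0); (0, 1, 0, 0, 0, 0, 1))


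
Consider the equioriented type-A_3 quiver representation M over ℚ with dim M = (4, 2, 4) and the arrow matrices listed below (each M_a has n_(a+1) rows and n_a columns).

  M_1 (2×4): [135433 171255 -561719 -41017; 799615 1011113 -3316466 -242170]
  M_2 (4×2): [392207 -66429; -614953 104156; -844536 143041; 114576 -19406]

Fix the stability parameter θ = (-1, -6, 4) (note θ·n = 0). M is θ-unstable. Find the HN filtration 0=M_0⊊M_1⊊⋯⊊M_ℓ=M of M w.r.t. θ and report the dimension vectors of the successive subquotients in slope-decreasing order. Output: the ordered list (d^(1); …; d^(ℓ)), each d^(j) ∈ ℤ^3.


Barcode: M ≅ I[1,1]^2, I[1,3]^2, I[3,3]^2. HN layers by μ_θ (3 steps, strictly decreasing):
  μ^(1)=4; μ^(2)=-1; μ^(3)=-7/2

((0, 0, 4); (2, 0, 0); (2, 2, 0))


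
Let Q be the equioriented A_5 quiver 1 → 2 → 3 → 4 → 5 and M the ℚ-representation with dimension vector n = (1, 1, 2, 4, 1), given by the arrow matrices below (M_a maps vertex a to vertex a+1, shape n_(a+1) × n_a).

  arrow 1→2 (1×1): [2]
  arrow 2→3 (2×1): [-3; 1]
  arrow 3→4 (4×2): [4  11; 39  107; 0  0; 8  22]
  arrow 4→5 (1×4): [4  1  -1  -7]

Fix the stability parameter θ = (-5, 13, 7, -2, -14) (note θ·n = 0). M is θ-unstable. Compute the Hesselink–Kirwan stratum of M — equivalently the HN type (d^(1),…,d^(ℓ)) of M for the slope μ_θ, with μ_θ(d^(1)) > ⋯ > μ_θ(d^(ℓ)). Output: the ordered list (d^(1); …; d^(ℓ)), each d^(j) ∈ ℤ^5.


Via rank(M_{q-1}∘⋯∘M_p): M ≅ I[1,4], I[3,5], I[4,4]^2.
μ_θ-semistable layers: μ^(1)=6; μ^(2)=-2; μ^(3)=-3; μ^(4)=-5

((0, 1, 1, 1, 0); (0, 0, 0, 2, 0); (0, 0, 1, 1, 1); (1, 0, 0, 0, 0))


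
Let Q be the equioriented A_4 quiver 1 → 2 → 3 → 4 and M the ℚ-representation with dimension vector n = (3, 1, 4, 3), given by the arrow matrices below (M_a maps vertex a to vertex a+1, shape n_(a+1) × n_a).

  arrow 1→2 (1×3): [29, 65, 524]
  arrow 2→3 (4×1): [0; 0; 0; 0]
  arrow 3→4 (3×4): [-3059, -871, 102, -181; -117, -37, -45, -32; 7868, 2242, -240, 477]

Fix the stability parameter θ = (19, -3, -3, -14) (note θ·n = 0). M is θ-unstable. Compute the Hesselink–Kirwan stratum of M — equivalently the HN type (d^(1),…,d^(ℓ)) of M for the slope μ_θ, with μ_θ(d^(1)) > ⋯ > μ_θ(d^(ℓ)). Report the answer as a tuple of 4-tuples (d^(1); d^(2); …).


Barcode: M ≅ I[1,1]^2, I[1,2], I[3,3], I[3,4]^3. HN layers by μ_θ (4 steps, strictly decreasing):
  μ^(1)=19; μ^(2)=8; μ^(3)=-3; μ^(4)=-17/2

((2, 0, 0, 0); (1, 1, 0, 0); (0, 0, 1, 0); (0, 0, 3, 3))


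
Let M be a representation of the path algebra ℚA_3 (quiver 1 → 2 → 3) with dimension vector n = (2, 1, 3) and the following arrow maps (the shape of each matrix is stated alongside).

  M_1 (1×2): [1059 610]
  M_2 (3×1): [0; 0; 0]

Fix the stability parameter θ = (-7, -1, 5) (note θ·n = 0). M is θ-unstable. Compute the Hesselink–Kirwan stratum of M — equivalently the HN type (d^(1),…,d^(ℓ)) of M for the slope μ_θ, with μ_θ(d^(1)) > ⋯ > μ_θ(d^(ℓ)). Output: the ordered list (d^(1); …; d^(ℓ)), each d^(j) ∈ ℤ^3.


Via rank(M_{q-1}∘⋯∘M_p): M ≅ I[1,1], I[1,2], I[3,3]^3.
μ_θ-semistable layers: μ^(1)=5; μ^(2)=-1; μ^(3)=-7

((0, 0, 3); (0, 1, 0); (2, 0, 0))


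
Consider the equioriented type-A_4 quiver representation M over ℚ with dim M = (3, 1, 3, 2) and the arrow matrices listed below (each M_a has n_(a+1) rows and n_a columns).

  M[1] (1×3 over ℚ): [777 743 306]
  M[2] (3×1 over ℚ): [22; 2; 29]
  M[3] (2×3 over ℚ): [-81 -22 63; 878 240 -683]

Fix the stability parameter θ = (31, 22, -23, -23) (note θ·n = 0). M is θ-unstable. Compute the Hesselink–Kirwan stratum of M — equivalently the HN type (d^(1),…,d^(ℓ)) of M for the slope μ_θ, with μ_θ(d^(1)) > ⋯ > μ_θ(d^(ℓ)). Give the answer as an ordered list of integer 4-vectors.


Interval decomposition of M: I[1,1]^2, I[1,4], I[3,3], I[3,4].
HN type (ℓ=3): μ^(1)=31; μ^(2)=7/4; μ^(3)=-23

((2, 0, 0, 0); (1, 1, 1, 1); (0, 0, 2, 1))


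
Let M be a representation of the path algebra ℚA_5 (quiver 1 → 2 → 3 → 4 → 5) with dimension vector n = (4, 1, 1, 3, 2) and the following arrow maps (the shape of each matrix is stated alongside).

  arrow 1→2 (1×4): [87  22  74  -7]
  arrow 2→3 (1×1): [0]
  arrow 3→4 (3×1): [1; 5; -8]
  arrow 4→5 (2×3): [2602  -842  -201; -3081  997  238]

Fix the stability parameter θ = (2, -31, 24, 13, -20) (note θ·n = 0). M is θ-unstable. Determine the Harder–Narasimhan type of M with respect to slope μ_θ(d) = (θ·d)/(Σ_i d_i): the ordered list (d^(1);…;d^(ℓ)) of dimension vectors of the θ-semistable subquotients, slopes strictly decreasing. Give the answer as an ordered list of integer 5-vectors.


Via rank(M_{q-1}∘⋯∘M_p): M ≅ I[1,1]^3, I[1,2], I[3,4], I[4,5]^2.
μ_θ-semistable layers: μ^(1)=37/2; μ^(2)=2; μ^(3)=-7/2; μ^(4)=-29/2

((0, 0, 1, 1, 0); (3, 0, 0, 0, 0); (0, 0, 0, 2, 2); (1, 1, 0, 0, 0))


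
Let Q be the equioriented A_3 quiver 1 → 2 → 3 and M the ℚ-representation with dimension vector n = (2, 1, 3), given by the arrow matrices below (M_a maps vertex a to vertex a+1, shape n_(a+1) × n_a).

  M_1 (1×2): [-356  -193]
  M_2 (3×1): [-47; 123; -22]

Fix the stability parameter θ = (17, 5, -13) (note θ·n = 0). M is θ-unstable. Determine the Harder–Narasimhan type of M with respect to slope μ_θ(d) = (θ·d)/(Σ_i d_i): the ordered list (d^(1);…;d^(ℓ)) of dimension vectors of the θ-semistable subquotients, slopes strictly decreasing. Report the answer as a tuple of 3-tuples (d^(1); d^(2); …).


Barcode: M ≅ I[1,1], I[1,3], I[3,3]^2. HN layers by μ_θ (3 steps, strictly decreasing):
  μ^(1)=17; μ^(2)=3; μ^(3)=-13

((1, 0, 0); (1, 1, 1); (0, 0, 2))
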